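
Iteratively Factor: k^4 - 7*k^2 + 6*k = (k - 1)*(k^3 + k^2 - 6*k) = (k - 2)*(k - 1)*(k^2 + 3*k) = k*(k - 2)*(k - 1)*(k + 3)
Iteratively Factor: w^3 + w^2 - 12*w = (w - 3)*(w^2 + 4*w) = w*(w - 3)*(w + 4)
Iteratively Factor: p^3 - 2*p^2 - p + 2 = (p + 1)*(p^2 - 3*p + 2) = (p - 2)*(p + 1)*(p - 1)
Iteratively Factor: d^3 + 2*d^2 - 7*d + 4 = (d - 1)*(d^2 + 3*d - 4) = (d - 1)^2*(d + 4)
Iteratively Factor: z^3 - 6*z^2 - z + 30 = (z - 3)*(z^2 - 3*z - 10) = (z - 5)*(z - 3)*(z + 2)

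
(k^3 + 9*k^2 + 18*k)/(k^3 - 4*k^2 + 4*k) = (k^2 + 9*k + 18)/(k^2 - 4*k + 4)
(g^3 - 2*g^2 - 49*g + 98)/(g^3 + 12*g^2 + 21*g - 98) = (g - 7)/(g + 7)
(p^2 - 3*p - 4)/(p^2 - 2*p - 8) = (p + 1)/(p + 2)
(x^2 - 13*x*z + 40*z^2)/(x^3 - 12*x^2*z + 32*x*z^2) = (x - 5*z)/(x*(x - 4*z))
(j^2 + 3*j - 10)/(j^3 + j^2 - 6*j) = (j + 5)/(j*(j + 3))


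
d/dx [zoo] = 0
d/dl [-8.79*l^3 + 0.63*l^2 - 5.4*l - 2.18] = -26.37*l^2 + 1.26*l - 5.4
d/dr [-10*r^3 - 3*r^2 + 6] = 6*r*(-5*r - 1)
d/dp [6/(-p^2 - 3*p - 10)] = 6*(2*p + 3)/(p^2 + 3*p + 10)^2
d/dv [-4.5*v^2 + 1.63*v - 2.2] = 1.63 - 9.0*v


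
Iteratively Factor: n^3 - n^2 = (n)*(n^2 - n) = n^2*(n - 1)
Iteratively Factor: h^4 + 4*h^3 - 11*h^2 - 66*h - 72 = (h + 3)*(h^3 + h^2 - 14*h - 24) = (h + 3)^2*(h^2 - 2*h - 8) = (h - 4)*(h + 3)^2*(h + 2)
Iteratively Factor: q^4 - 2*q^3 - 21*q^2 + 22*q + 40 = (q - 2)*(q^3 - 21*q - 20) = (q - 2)*(q + 1)*(q^2 - q - 20) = (q - 5)*(q - 2)*(q + 1)*(q + 4)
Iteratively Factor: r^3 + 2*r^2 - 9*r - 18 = (r - 3)*(r^2 + 5*r + 6) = (r - 3)*(r + 3)*(r + 2)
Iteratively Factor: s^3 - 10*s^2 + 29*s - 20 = (s - 5)*(s^2 - 5*s + 4) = (s - 5)*(s - 1)*(s - 4)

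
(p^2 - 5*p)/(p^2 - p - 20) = p/(p + 4)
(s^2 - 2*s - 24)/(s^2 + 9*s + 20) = (s - 6)/(s + 5)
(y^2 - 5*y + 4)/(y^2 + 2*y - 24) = (y - 1)/(y + 6)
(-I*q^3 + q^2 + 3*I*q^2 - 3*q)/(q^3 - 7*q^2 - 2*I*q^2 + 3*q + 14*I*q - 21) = I*q*(3 - q)/(q^2 - q*(7 + 3*I) + 21*I)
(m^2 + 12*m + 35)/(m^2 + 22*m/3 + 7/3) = 3*(m + 5)/(3*m + 1)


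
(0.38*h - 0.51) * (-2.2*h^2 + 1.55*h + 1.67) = -0.836*h^3 + 1.711*h^2 - 0.1559*h - 0.8517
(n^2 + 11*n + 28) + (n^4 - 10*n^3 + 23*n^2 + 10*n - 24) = n^4 - 10*n^3 + 24*n^2 + 21*n + 4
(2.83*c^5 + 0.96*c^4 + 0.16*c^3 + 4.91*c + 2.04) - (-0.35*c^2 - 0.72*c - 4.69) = 2.83*c^5 + 0.96*c^4 + 0.16*c^3 + 0.35*c^2 + 5.63*c + 6.73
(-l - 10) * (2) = -2*l - 20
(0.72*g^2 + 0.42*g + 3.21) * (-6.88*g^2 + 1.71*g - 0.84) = -4.9536*g^4 - 1.6584*g^3 - 21.9714*g^2 + 5.1363*g - 2.6964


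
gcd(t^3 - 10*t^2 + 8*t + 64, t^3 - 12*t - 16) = t^2 - 2*t - 8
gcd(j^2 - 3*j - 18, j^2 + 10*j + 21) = j + 3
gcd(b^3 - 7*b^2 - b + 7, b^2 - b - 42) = b - 7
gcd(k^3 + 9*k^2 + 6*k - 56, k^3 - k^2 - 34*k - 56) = k + 4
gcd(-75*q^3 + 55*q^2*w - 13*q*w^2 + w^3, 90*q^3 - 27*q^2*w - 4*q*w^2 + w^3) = 3*q - w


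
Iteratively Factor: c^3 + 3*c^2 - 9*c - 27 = (c + 3)*(c^2 - 9) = (c + 3)^2*(c - 3)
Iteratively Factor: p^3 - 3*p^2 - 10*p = (p + 2)*(p^2 - 5*p) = (p - 5)*(p + 2)*(p)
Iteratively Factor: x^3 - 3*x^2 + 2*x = (x - 1)*(x^2 - 2*x) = (x - 2)*(x - 1)*(x)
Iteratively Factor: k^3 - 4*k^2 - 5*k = (k + 1)*(k^2 - 5*k) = (k - 5)*(k + 1)*(k)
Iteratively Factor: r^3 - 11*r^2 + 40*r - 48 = (r - 4)*(r^2 - 7*r + 12) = (r - 4)*(r - 3)*(r - 4)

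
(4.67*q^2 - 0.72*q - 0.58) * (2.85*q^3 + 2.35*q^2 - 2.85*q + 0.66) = 13.3095*q^5 + 8.9225*q^4 - 16.6545*q^3 + 3.7712*q^2 + 1.1778*q - 0.3828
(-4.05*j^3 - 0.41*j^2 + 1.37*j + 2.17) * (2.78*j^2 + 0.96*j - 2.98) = -11.259*j^5 - 5.0278*j^4 + 15.484*j^3 + 8.5696*j^2 - 1.9994*j - 6.4666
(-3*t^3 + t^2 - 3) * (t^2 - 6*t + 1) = -3*t^5 + 19*t^4 - 9*t^3 - 2*t^2 + 18*t - 3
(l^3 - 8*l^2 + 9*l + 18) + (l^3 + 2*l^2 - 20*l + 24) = 2*l^3 - 6*l^2 - 11*l + 42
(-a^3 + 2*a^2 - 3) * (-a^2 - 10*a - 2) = a^5 + 8*a^4 - 18*a^3 - a^2 + 30*a + 6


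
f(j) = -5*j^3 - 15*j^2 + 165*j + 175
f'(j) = -15*j^2 - 30*j + 165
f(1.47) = 369.25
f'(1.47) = 88.49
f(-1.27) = -48.50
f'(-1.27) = 178.91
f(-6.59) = -132.82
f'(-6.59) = -288.72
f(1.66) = 384.69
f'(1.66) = 73.87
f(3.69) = 328.39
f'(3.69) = -149.94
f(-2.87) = -303.90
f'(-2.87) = 127.55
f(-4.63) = -414.24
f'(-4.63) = -17.65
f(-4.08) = -408.31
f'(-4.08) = 37.70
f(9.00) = -3200.00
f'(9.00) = -1320.00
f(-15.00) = 11200.00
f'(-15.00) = -2760.00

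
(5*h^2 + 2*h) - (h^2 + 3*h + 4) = 4*h^2 - h - 4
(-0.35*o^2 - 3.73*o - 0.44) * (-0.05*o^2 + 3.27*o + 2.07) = 0.0175*o^4 - 0.958*o^3 - 12.8996*o^2 - 9.1599*o - 0.9108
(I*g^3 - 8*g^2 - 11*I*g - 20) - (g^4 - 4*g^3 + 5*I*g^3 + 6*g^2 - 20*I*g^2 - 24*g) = -g^4 + 4*g^3 - 4*I*g^3 - 14*g^2 + 20*I*g^2 + 24*g - 11*I*g - 20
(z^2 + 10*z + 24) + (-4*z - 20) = z^2 + 6*z + 4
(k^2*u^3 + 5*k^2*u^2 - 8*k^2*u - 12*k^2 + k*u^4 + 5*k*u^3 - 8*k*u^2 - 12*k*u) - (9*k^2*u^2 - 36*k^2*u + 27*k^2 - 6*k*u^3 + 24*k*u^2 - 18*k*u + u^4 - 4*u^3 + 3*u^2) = k^2*u^3 - 4*k^2*u^2 + 28*k^2*u - 39*k^2 + k*u^4 + 11*k*u^3 - 32*k*u^2 + 6*k*u - u^4 + 4*u^3 - 3*u^2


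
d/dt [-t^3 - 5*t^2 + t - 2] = -3*t^2 - 10*t + 1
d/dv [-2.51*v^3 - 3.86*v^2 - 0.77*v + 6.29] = -7.53*v^2 - 7.72*v - 0.77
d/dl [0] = 0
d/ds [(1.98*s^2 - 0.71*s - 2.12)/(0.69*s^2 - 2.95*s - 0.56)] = (-5.3511*s^2 + 0.708*s - 5.8564)/(0.4761*s^4 - 4.071*s^3 + 7.9297*s^2 + 3.304*s + 0.3136)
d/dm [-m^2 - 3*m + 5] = -2*m - 3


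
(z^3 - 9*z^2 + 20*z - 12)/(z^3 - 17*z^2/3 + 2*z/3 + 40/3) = 3*(z^2 - 7*z + 6)/(3*z^2 - 11*z - 20)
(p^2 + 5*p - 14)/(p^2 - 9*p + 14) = (p + 7)/(p - 7)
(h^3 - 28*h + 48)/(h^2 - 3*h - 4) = (h^2 + 4*h - 12)/(h + 1)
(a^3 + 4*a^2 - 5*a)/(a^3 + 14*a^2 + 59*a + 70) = a*(a - 1)/(a^2 + 9*a + 14)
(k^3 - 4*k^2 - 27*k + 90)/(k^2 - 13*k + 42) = (k^2 + 2*k - 15)/(k - 7)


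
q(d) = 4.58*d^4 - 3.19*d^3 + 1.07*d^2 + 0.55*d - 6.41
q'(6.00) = 3625.99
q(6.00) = 5282.05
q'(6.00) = 3625.99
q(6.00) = 5282.05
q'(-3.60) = -985.92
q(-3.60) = 923.57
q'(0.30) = 0.83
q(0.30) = -6.20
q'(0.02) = 0.59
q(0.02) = -6.40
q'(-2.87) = -517.50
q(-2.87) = 386.97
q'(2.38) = 198.41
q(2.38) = 104.91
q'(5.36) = 2558.19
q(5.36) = 3316.33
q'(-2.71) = -440.15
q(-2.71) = 310.47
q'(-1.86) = -154.43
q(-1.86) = 71.61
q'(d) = 18.32*d^3 - 9.57*d^2 + 2.14*d + 0.55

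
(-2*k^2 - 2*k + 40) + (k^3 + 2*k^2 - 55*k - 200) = k^3 - 57*k - 160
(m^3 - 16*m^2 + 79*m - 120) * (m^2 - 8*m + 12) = m^5 - 24*m^4 + 219*m^3 - 944*m^2 + 1908*m - 1440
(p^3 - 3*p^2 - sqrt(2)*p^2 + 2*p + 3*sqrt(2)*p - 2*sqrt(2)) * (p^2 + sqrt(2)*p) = p^5 - 3*p^4 + 6*p^2 - 4*p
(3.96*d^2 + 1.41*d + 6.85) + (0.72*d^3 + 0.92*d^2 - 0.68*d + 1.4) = 0.72*d^3 + 4.88*d^2 + 0.73*d + 8.25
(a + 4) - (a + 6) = -2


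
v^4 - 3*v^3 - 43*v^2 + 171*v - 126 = (v - 6)*(v - 3)*(v - 1)*(v + 7)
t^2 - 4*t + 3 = (t - 3)*(t - 1)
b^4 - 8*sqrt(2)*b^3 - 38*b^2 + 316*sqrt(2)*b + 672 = (b - 7*sqrt(2))*(b - 6*sqrt(2))*(b + sqrt(2))*(b + 4*sqrt(2))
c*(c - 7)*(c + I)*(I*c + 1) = I*c^4 - 7*I*c^3 + I*c^2 - 7*I*c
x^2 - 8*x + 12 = (x - 6)*(x - 2)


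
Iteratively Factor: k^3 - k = (k)*(k^2 - 1) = k*(k + 1)*(k - 1)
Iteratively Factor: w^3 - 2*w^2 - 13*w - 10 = (w + 1)*(w^2 - 3*w - 10) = (w - 5)*(w + 1)*(w + 2)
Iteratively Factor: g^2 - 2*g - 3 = (g + 1)*(g - 3)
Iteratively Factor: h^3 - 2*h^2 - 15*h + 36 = (h - 3)*(h^2 + h - 12) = (h - 3)^2*(h + 4)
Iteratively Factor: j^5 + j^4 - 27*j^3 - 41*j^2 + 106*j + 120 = (j - 5)*(j^4 + 6*j^3 + 3*j^2 - 26*j - 24) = (j - 5)*(j + 1)*(j^3 + 5*j^2 - 2*j - 24) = (j - 5)*(j + 1)*(j + 3)*(j^2 + 2*j - 8) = (j - 5)*(j - 2)*(j + 1)*(j + 3)*(j + 4)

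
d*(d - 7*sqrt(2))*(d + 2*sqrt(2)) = d^3 - 5*sqrt(2)*d^2 - 28*d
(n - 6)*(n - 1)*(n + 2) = n^3 - 5*n^2 - 8*n + 12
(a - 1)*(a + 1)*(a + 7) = a^3 + 7*a^2 - a - 7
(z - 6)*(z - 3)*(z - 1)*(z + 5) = z^4 - 5*z^3 - 23*z^2 + 117*z - 90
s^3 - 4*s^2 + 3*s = s*(s - 3)*(s - 1)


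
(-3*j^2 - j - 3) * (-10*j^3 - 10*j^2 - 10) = 30*j^5 + 40*j^4 + 40*j^3 + 60*j^2 + 10*j + 30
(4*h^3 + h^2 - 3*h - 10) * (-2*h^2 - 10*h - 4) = -8*h^5 - 42*h^4 - 20*h^3 + 46*h^2 + 112*h + 40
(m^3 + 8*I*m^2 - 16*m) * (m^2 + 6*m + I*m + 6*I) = m^5 + 6*m^4 + 9*I*m^4 - 24*m^3 + 54*I*m^3 - 144*m^2 - 16*I*m^2 - 96*I*m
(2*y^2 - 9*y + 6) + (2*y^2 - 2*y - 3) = 4*y^2 - 11*y + 3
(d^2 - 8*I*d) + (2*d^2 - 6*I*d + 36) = 3*d^2 - 14*I*d + 36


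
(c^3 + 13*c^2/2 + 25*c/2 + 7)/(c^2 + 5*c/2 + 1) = (2*c^2 + 9*c + 7)/(2*c + 1)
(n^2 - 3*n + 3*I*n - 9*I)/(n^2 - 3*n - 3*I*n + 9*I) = (n + 3*I)/(n - 3*I)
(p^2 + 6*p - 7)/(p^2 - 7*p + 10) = (p^2 + 6*p - 7)/(p^2 - 7*p + 10)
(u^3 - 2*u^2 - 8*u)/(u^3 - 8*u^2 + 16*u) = (u + 2)/(u - 4)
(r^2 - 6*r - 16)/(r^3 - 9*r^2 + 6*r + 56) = (r - 8)/(r^2 - 11*r + 28)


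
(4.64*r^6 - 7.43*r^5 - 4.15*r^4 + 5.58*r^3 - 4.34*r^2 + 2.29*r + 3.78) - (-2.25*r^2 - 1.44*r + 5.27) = 4.64*r^6 - 7.43*r^5 - 4.15*r^4 + 5.58*r^3 - 2.09*r^2 + 3.73*r - 1.49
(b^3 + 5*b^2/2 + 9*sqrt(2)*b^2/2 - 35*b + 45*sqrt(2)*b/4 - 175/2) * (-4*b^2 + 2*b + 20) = -4*b^5 - 18*sqrt(2)*b^4 - 8*b^4 - 36*sqrt(2)*b^3 + 165*b^3 + 225*sqrt(2)*b^2/2 + 330*b^2 - 875*b + 225*sqrt(2)*b - 1750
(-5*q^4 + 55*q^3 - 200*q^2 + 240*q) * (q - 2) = -5*q^5 + 65*q^4 - 310*q^3 + 640*q^2 - 480*q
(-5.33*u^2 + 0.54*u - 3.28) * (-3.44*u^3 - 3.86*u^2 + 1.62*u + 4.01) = 18.3352*u^5 + 18.7162*u^4 + 0.564199999999998*u^3 - 7.8377*u^2 - 3.1482*u - 13.1528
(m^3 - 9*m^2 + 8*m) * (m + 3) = m^4 - 6*m^3 - 19*m^2 + 24*m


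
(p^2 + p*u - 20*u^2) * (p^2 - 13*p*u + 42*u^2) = p^4 - 12*p^3*u + 9*p^2*u^2 + 302*p*u^3 - 840*u^4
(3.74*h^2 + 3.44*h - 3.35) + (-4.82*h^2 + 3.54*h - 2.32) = -1.08*h^2 + 6.98*h - 5.67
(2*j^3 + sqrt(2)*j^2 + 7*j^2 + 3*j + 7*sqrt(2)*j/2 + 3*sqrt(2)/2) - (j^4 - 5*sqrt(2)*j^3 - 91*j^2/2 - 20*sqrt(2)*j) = -j^4 + 2*j^3 + 5*sqrt(2)*j^3 + sqrt(2)*j^2 + 105*j^2/2 + 3*j + 47*sqrt(2)*j/2 + 3*sqrt(2)/2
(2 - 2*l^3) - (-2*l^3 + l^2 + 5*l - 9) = -l^2 - 5*l + 11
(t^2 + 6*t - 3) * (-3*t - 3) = -3*t^3 - 21*t^2 - 9*t + 9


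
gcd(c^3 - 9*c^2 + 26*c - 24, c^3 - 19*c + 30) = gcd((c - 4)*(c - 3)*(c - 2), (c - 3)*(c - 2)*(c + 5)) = c^2 - 5*c + 6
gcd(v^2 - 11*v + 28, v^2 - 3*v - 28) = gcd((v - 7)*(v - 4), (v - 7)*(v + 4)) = v - 7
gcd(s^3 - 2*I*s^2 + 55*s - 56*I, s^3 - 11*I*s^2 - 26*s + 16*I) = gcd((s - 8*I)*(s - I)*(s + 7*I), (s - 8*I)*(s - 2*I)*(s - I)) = s^2 - 9*I*s - 8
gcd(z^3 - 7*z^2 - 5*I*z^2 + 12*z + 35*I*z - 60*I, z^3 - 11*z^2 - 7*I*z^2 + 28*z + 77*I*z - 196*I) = z - 4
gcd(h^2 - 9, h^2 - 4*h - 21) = h + 3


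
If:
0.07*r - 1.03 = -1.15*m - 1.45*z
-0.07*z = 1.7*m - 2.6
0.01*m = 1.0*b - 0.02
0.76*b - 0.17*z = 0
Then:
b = 0.04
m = 1.52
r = -13.57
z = 0.16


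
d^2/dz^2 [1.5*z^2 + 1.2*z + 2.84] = 3.00000000000000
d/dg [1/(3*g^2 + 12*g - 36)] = 2*(-g - 2)/(3*(g^2 + 4*g - 12)^2)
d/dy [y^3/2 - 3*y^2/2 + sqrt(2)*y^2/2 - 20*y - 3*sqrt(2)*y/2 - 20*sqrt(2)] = 3*y^2/2 - 3*y + sqrt(2)*y - 20 - 3*sqrt(2)/2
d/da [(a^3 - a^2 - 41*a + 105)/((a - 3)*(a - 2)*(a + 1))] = 3*(-a^2 + 22*a - 13)/(a^4 - 2*a^3 - 3*a^2 + 4*a + 4)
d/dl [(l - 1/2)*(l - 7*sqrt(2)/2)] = 2*l - 7*sqrt(2)/2 - 1/2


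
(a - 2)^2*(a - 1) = a^3 - 5*a^2 + 8*a - 4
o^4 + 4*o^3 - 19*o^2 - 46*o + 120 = (o - 3)*(o - 2)*(o + 4)*(o + 5)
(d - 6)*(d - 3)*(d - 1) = d^3 - 10*d^2 + 27*d - 18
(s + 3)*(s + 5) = s^2 + 8*s + 15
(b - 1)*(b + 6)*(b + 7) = b^3 + 12*b^2 + 29*b - 42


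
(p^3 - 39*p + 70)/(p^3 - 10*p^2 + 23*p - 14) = (p^2 + 2*p - 35)/(p^2 - 8*p + 7)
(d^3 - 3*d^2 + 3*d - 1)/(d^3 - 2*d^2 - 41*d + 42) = (d^2 - 2*d + 1)/(d^2 - d - 42)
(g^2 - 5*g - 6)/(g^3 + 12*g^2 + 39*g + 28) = (g - 6)/(g^2 + 11*g + 28)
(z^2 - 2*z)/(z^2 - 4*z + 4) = z/(z - 2)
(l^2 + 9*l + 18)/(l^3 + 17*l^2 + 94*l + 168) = (l + 3)/(l^2 + 11*l + 28)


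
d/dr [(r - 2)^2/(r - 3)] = (r^2 - 6*r + 8)/(r^2 - 6*r + 9)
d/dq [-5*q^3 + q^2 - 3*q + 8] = -15*q^2 + 2*q - 3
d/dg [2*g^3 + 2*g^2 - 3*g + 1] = 6*g^2 + 4*g - 3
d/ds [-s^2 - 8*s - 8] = -2*s - 8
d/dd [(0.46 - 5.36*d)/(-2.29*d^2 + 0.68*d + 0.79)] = (-12.2744*d^2 + 2.1068*d - 4.5472)/(5.2441*d^4 - 3.1144*d^3 - 3.1558*d^2 + 1.0744*d + 0.6241)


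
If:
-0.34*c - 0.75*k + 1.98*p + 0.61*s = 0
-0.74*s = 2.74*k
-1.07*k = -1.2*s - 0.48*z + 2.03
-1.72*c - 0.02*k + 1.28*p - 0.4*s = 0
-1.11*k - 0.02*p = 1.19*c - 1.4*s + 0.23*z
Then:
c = -0.19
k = -0.08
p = -0.16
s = 0.31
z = 3.27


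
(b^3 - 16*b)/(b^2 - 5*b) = (b^2 - 16)/(b - 5)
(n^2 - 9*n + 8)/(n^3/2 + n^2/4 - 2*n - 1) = 4*(n^2 - 9*n + 8)/(2*n^3 + n^2 - 8*n - 4)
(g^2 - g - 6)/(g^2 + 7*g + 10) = (g - 3)/(g + 5)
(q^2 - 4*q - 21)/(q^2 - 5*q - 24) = (q - 7)/(q - 8)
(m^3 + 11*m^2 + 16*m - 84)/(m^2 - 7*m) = (m^3 + 11*m^2 + 16*m - 84)/(m*(m - 7))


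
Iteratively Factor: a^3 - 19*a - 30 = (a - 5)*(a^2 + 5*a + 6) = (a - 5)*(a + 3)*(a + 2)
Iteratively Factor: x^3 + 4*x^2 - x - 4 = (x + 4)*(x^2 - 1) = (x - 1)*(x + 4)*(x + 1)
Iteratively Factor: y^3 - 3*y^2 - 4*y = (y + 1)*(y^2 - 4*y) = (y - 4)*(y + 1)*(y)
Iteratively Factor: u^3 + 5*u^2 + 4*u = (u + 1)*(u^2 + 4*u) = u*(u + 1)*(u + 4)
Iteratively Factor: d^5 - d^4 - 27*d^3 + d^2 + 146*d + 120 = (d + 4)*(d^4 - 5*d^3 - 7*d^2 + 29*d + 30) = (d - 3)*(d + 4)*(d^3 - 2*d^2 - 13*d - 10) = (d - 3)*(d + 2)*(d + 4)*(d^2 - 4*d - 5) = (d - 3)*(d + 1)*(d + 2)*(d + 4)*(d - 5)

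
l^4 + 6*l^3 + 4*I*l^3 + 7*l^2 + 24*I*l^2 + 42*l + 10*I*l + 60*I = (l + 6)*(l - 2*I)*(l + I)*(l + 5*I)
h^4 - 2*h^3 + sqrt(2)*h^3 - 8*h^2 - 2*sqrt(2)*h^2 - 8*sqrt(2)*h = h*(h - 4)*(h + 2)*(h + sqrt(2))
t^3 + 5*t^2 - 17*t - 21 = (t - 3)*(t + 1)*(t + 7)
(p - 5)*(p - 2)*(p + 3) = p^3 - 4*p^2 - 11*p + 30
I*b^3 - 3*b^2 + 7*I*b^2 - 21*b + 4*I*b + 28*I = (b + 7)*(b + 4*I)*(I*b + 1)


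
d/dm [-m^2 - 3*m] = -2*m - 3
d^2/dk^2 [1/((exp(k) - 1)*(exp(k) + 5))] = 4*(exp(3*k) + 3*exp(2*k) + 9*exp(k) + 5)*exp(k)/(exp(6*k) + 12*exp(5*k) + 33*exp(4*k) - 56*exp(3*k) - 165*exp(2*k) + 300*exp(k) - 125)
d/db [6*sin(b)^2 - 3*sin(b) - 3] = 3*(4*sin(b) - 1)*cos(b)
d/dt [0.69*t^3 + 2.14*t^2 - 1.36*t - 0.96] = 2.07*t^2 + 4.28*t - 1.36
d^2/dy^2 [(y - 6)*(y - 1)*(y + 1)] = 6*y - 12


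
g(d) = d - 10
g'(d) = 1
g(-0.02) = -10.02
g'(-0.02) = 1.00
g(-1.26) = -11.26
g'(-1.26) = 1.00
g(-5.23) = -15.23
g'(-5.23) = 1.00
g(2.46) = -7.54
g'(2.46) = 1.00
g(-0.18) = -10.18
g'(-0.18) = 1.00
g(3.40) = -6.60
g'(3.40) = 1.00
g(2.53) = -7.47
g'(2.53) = 1.00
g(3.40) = -6.60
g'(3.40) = 1.00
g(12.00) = 2.00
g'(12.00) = 1.00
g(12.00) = 2.00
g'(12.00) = 1.00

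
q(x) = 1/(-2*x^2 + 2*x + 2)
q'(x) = (4*x - 2)/(-2*x^2 + 2*x + 2)^2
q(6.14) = -0.02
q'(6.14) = 0.01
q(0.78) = 0.43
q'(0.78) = 0.20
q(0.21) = 0.43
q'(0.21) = -0.21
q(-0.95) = -0.59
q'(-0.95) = -2.00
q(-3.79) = -0.03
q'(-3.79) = -0.01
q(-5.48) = -0.01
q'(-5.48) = -0.01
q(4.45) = -0.03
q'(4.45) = 0.02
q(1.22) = 0.68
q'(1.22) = 1.35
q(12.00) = 0.00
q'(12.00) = 0.00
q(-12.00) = 0.00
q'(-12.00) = 0.00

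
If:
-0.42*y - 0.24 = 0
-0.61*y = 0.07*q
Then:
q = 4.98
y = -0.57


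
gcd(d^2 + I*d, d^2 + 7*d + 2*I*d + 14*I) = 1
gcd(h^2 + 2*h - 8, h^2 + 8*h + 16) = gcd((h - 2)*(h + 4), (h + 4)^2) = h + 4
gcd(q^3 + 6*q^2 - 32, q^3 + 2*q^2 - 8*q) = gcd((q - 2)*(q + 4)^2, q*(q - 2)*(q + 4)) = q^2 + 2*q - 8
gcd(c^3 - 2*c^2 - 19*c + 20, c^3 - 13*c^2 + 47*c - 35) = c^2 - 6*c + 5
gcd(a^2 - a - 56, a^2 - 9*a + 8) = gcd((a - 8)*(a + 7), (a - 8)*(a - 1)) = a - 8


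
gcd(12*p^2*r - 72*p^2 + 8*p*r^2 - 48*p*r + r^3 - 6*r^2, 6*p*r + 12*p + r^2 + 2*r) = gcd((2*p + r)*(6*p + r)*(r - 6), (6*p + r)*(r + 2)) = 6*p + r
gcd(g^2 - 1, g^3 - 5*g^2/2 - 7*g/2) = g + 1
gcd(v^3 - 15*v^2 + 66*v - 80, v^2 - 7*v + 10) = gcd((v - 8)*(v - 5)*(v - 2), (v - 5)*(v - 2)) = v^2 - 7*v + 10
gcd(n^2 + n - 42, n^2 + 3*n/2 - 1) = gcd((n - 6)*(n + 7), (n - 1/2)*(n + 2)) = 1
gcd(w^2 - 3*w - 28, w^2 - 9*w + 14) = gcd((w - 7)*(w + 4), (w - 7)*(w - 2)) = w - 7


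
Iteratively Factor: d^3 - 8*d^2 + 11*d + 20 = (d - 5)*(d^2 - 3*d - 4) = (d - 5)*(d + 1)*(d - 4)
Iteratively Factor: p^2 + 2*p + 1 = (p + 1)*(p + 1)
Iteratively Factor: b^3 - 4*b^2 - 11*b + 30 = (b - 5)*(b^2 + b - 6) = (b - 5)*(b + 3)*(b - 2)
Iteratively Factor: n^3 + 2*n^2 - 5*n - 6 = (n + 3)*(n^2 - n - 2) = (n - 2)*(n + 3)*(n + 1)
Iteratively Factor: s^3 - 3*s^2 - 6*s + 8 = (s - 1)*(s^2 - 2*s - 8) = (s - 1)*(s + 2)*(s - 4)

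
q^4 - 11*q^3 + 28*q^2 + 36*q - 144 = (q - 6)*(q - 4)*(q - 3)*(q + 2)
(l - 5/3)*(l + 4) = l^2 + 7*l/3 - 20/3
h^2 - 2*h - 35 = (h - 7)*(h + 5)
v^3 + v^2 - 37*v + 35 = (v - 5)*(v - 1)*(v + 7)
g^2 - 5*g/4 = g*(g - 5/4)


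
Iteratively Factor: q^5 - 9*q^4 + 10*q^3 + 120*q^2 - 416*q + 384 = (q + 4)*(q^4 - 13*q^3 + 62*q^2 - 128*q + 96) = (q - 3)*(q + 4)*(q^3 - 10*q^2 + 32*q - 32) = (q - 4)*(q - 3)*(q + 4)*(q^2 - 6*q + 8) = (q - 4)^2*(q - 3)*(q + 4)*(q - 2)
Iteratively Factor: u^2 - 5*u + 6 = (u - 2)*(u - 3)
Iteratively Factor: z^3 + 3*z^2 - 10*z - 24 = (z + 4)*(z^2 - z - 6) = (z + 2)*(z + 4)*(z - 3)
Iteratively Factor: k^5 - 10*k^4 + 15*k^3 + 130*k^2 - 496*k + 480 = (k - 3)*(k^4 - 7*k^3 - 6*k^2 + 112*k - 160) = (k - 5)*(k - 3)*(k^3 - 2*k^2 - 16*k + 32) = (k - 5)*(k - 4)*(k - 3)*(k^2 + 2*k - 8) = (k - 5)*(k - 4)*(k - 3)*(k - 2)*(k + 4)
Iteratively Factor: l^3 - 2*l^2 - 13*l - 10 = (l + 2)*(l^2 - 4*l - 5) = (l - 5)*(l + 2)*(l + 1)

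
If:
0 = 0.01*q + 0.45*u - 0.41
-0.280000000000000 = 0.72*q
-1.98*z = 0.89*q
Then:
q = -0.39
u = 0.92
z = 0.17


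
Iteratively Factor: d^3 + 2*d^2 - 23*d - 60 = (d - 5)*(d^2 + 7*d + 12) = (d - 5)*(d + 3)*(d + 4)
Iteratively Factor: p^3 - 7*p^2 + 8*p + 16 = (p + 1)*(p^2 - 8*p + 16) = (p - 4)*(p + 1)*(p - 4)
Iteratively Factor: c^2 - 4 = (c + 2)*(c - 2)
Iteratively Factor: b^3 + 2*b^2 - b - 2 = (b - 1)*(b^2 + 3*b + 2) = (b - 1)*(b + 1)*(b + 2)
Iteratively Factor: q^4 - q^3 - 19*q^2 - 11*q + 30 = (q + 2)*(q^3 - 3*q^2 - 13*q + 15) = (q - 1)*(q + 2)*(q^2 - 2*q - 15) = (q - 1)*(q + 2)*(q + 3)*(q - 5)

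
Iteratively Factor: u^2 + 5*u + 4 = (u + 1)*(u + 4)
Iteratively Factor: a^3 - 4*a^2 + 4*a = (a - 2)*(a^2 - 2*a) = (a - 2)^2*(a)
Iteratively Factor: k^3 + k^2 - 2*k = (k - 1)*(k^2 + 2*k) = k*(k - 1)*(k + 2)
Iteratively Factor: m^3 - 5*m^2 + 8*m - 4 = (m - 2)*(m^2 - 3*m + 2) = (m - 2)*(m - 1)*(m - 2)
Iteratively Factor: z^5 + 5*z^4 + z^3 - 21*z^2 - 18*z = (z + 3)*(z^4 + 2*z^3 - 5*z^2 - 6*z) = (z + 3)^2*(z^3 - z^2 - 2*z) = (z + 1)*(z + 3)^2*(z^2 - 2*z) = (z - 2)*(z + 1)*(z + 3)^2*(z)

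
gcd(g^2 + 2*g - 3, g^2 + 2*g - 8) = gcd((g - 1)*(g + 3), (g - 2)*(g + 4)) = 1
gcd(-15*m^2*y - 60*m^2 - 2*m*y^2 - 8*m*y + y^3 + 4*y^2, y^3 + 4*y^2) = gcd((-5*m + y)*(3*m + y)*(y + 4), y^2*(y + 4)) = y + 4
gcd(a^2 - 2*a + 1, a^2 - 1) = a - 1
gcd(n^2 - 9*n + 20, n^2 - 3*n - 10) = n - 5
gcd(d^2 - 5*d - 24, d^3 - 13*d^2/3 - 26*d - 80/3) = d - 8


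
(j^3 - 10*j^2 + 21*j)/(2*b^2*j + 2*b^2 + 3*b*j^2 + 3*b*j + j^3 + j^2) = j*(j^2 - 10*j + 21)/(2*b^2*j + 2*b^2 + 3*b*j^2 + 3*b*j + j^3 + j^2)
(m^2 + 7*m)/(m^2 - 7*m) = (m + 7)/(m - 7)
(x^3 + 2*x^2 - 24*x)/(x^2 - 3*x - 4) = x*(x + 6)/(x + 1)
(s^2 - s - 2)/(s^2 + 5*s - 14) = (s + 1)/(s + 7)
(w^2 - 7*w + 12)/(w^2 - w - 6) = (w - 4)/(w + 2)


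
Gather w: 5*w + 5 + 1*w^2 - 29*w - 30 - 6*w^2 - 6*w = -5*w^2 - 30*w - 25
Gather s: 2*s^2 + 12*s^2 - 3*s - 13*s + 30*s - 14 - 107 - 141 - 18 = 14*s^2 + 14*s - 280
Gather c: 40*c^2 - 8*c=40*c^2 - 8*c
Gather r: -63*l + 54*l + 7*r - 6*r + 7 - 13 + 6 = -9*l + r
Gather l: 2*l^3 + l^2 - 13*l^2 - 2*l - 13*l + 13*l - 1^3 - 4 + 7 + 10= 2*l^3 - 12*l^2 - 2*l + 12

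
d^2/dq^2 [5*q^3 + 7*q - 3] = 30*q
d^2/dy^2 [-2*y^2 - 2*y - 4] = -4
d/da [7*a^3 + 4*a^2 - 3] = a*(21*a + 8)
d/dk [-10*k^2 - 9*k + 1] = -20*k - 9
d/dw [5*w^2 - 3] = 10*w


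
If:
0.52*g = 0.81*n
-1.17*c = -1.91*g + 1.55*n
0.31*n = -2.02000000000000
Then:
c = -7.94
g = -10.15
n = -6.52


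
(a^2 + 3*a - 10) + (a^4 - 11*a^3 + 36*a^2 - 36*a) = a^4 - 11*a^3 + 37*a^2 - 33*a - 10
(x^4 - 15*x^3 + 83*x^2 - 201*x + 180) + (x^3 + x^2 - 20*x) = x^4 - 14*x^3 + 84*x^2 - 221*x + 180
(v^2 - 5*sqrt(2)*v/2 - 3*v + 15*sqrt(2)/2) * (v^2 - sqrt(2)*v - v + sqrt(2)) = v^4 - 7*sqrt(2)*v^3/2 - 4*v^3 + 8*v^2 + 14*sqrt(2)*v^2 - 20*v - 21*sqrt(2)*v/2 + 15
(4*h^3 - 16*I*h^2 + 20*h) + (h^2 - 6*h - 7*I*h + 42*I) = 4*h^3 + h^2 - 16*I*h^2 + 14*h - 7*I*h + 42*I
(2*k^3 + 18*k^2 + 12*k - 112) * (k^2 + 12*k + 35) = 2*k^5 + 42*k^4 + 298*k^3 + 662*k^2 - 924*k - 3920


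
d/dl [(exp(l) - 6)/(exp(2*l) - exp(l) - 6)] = (-(exp(l) - 6)*(2*exp(l) - 1) + exp(2*l) - exp(l) - 6)*exp(l)/(-exp(2*l) + exp(l) + 6)^2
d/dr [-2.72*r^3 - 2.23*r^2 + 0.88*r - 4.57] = -8.16*r^2 - 4.46*r + 0.88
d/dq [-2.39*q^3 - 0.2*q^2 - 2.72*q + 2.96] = -7.17*q^2 - 0.4*q - 2.72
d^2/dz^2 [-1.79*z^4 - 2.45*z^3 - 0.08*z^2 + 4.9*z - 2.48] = -21.48*z^2 - 14.7*z - 0.16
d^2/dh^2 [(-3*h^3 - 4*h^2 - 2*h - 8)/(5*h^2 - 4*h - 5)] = 2*(-253*h^3 - 1080*h^2 + 105*h - 388)/(125*h^6 - 300*h^5 - 135*h^4 + 536*h^3 + 135*h^2 - 300*h - 125)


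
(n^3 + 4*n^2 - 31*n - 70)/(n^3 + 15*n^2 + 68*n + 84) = (n - 5)/(n + 6)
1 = 1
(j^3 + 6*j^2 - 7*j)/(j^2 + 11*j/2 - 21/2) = 2*j*(j - 1)/(2*j - 3)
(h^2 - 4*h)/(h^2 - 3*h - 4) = h/(h + 1)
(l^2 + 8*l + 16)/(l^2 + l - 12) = (l + 4)/(l - 3)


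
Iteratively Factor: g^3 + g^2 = (g + 1)*(g^2) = g*(g + 1)*(g)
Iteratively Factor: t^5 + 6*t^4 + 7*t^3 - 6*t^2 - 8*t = (t + 1)*(t^4 + 5*t^3 + 2*t^2 - 8*t) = (t + 1)*(t + 4)*(t^3 + t^2 - 2*t) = (t + 1)*(t + 2)*(t + 4)*(t^2 - t) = (t - 1)*(t + 1)*(t + 2)*(t + 4)*(t)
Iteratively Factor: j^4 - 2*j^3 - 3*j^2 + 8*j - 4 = (j + 2)*(j^3 - 4*j^2 + 5*j - 2) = (j - 1)*(j + 2)*(j^2 - 3*j + 2) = (j - 2)*(j - 1)*(j + 2)*(j - 1)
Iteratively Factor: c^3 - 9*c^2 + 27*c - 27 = (c - 3)*(c^2 - 6*c + 9) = (c - 3)^2*(c - 3)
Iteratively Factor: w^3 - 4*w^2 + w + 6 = (w + 1)*(w^2 - 5*w + 6) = (w - 2)*(w + 1)*(w - 3)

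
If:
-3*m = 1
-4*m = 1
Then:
No Solution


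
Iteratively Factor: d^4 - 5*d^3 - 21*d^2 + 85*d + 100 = (d - 5)*(d^3 - 21*d - 20) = (d - 5)^2*(d^2 + 5*d + 4) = (d - 5)^2*(d + 4)*(d + 1)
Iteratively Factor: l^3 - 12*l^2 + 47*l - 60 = (l - 4)*(l^2 - 8*l + 15) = (l - 5)*(l - 4)*(l - 3)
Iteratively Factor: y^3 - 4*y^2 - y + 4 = (y - 4)*(y^2 - 1) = (y - 4)*(y - 1)*(y + 1)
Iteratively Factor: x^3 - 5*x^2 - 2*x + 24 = (x - 4)*(x^2 - x - 6) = (x - 4)*(x - 3)*(x + 2)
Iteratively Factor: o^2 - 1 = (o + 1)*(o - 1)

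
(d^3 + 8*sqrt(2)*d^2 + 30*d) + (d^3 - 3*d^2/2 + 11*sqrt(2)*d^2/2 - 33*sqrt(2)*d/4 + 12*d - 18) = 2*d^3 - 3*d^2/2 + 27*sqrt(2)*d^2/2 - 33*sqrt(2)*d/4 + 42*d - 18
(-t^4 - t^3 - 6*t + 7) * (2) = -2*t^4 - 2*t^3 - 12*t + 14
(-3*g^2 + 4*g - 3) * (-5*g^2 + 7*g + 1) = 15*g^4 - 41*g^3 + 40*g^2 - 17*g - 3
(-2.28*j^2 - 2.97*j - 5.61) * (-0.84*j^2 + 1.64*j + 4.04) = 1.9152*j^4 - 1.2444*j^3 - 9.3696*j^2 - 21.1992*j - 22.6644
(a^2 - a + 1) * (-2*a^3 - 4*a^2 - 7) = -2*a^5 - 2*a^4 + 2*a^3 - 11*a^2 + 7*a - 7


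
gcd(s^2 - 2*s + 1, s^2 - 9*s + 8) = s - 1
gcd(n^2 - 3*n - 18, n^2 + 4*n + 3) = n + 3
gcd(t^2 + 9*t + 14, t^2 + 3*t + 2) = t + 2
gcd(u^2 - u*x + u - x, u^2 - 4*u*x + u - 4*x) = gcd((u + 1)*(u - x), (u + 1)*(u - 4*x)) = u + 1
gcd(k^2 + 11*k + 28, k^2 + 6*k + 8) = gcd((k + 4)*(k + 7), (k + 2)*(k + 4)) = k + 4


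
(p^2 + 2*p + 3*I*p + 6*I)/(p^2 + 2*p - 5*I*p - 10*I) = (p + 3*I)/(p - 5*I)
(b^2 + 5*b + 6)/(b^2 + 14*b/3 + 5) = 3*(b + 2)/(3*b + 5)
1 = 1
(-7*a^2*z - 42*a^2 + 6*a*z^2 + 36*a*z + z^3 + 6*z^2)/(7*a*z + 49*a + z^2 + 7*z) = (-a*z - 6*a + z^2 + 6*z)/(z + 7)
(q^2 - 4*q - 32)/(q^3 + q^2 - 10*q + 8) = (q - 8)/(q^2 - 3*q + 2)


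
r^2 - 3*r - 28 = (r - 7)*(r + 4)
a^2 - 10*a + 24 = (a - 6)*(a - 4)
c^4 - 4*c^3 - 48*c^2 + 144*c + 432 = (c - 6)^2*(c + 2)*(c + 6)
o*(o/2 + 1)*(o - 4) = o^3/2 - o^2 - 4*o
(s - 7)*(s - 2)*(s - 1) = s^3 - 10*s^2 + 23*s - 14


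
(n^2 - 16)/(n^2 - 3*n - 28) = (n - 4)/(n - 7)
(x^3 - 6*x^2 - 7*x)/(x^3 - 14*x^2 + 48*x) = (x^2 - 6*x - 7)/(x^2 - 14*x + 48)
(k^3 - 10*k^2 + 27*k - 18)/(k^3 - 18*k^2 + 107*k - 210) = (k^2 - 4*k + 3)/(k^2 - 12*k + 35)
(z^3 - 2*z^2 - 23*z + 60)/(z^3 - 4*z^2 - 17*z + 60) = (z^2 + z - 20)/(z^2 - z - 20)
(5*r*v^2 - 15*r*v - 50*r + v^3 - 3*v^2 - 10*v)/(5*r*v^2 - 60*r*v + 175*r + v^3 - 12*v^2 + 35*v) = (v + 2)/(v - 7)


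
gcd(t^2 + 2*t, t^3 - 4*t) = t^2 + 2*t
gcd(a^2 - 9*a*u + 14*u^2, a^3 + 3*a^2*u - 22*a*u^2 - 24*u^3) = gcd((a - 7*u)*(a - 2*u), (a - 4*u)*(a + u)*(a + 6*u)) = 1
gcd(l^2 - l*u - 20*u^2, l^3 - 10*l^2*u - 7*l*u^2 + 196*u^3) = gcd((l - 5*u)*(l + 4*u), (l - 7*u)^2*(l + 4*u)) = l + 4*u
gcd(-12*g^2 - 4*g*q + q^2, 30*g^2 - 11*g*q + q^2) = -6*g + q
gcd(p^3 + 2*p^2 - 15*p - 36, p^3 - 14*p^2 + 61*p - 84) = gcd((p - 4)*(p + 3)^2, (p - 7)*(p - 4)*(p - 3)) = p - 4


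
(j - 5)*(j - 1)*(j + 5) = j^3 - j^2 - 25*j + 25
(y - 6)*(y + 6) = y^2 - 36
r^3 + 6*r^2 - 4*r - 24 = (r - 2)*(r + 2)*(r + 6)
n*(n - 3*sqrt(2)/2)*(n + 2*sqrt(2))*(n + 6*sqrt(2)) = n^4 + 13*sqrt(2)*n^3/2 - 36*sqrt(2)*n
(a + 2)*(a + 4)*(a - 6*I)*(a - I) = a^4 + 6*a^3 - 7*I*a^3 + 2*a^2 - 42*I*a^2 - 36*a - 56*I*a - 48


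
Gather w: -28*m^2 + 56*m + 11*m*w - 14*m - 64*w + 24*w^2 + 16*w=-28*m^2 + 42*m + 24*w^2 + w*(11*m - 48)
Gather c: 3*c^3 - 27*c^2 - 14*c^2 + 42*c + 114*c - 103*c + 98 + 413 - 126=3*c^3 - 41*c^2 + 53*c + 385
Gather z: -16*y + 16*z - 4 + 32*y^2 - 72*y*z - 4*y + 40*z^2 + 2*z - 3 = 32*y^2 - 20*y + 40*z^2 + z*(18 - 72*y) - 7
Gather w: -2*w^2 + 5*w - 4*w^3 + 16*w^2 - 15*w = -4*w^3 + 14*w^2 - 10*w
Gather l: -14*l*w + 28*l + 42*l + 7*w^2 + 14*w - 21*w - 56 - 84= l*(70 - 14*w) + 7*w^2 - 7*w - 140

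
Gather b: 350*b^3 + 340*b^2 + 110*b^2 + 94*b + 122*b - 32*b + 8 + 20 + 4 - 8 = 350*b^3 + 450*b^2 + 184*b + 24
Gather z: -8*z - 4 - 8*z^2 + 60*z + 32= -8*z^2 + 52*z + 28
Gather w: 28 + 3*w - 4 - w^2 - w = -w^2 + 2*w + 24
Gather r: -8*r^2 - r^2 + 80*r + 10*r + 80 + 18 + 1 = -9*r^2 + 90*r + 99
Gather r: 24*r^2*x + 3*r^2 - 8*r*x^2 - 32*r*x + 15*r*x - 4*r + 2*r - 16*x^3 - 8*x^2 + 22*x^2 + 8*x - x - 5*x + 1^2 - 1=r^2*(24*x + 3) + r*(-8*x^2 - 17*x - 2) - 16*x^3 + 14*x^2 + 2*x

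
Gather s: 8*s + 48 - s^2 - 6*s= -s^2 + 2*s + 48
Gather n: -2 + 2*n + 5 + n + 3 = 3*n + 6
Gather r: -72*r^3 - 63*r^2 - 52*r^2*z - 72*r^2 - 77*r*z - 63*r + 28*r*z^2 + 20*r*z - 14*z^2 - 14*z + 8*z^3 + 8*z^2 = -72*r^3 + r^2*(-52*z - 135) + r*(28*z^2 - 57*z - 63) + 8*z^3 - 6*z^2 - 14*z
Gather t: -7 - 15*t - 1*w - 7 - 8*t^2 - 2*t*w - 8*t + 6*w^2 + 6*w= -8*t^2 + t*(-2*w - 23) + 6*w^2 + 5*w - 14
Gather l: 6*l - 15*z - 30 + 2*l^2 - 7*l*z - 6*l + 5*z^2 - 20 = 2*l^2 - 7*l*z + 5*z^2 - 15*z - 50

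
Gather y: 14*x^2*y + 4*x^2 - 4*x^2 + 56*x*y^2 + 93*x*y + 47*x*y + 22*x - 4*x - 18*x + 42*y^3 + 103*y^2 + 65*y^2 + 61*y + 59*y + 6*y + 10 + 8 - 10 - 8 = 42*y^3 + y^2*(56*x + 168) + y*(14*x^2 + 140*x + 126)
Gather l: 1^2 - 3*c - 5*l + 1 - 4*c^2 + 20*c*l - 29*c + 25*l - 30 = -4*c^2 - 32*c + l*(20*c + 20) - 28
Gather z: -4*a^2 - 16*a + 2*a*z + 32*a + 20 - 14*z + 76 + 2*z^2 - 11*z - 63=-4*a^2 + 16*a + 2*z^2 + z*(2*a - 25) + 33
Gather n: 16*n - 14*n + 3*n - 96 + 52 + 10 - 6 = 5*n - 40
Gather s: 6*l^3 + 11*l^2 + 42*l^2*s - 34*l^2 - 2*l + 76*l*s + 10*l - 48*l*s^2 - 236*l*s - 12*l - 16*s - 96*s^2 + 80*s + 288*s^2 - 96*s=6*l^3 - 23*l^2 - 4*l + s^2*(192 - 48*l) + s*(42*l^2 - 160*l - 32)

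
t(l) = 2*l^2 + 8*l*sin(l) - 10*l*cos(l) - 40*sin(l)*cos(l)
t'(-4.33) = -4.55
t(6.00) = 11.71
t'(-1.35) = 31.57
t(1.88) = 38.71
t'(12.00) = 34.92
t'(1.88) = 64.11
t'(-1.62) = 42.65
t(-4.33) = 3.05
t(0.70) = -20.48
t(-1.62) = 15.43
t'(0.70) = 2.30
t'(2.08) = 51.22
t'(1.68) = 70.05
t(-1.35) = 25.69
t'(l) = 10*l*sin(l) + 8*l*cos(l) + 4*l + 40*sin(l)^2 + 8*sin(l) - 40*cos(l)^2 - 10*cos(l)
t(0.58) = -19.97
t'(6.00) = 7.73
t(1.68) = 25.17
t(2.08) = 50.35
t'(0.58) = -10.57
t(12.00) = 153.34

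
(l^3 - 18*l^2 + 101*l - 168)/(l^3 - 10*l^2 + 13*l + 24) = (l - 7)/(l + 1)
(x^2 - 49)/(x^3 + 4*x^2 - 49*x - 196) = 1/(x + 4)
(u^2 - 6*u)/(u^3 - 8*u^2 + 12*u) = 1/(u - 2)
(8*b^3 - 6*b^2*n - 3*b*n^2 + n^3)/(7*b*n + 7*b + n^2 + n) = (8*b^3 - 6*b^2*n - 3*b*n^2 + n^3)/(7*b*n + 7*b + n^2 + n)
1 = 1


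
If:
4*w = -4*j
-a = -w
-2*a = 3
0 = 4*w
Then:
No Solution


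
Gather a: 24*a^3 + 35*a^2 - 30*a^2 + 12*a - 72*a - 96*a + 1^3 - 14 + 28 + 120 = 24*a^3 + 5*a^2 - 156*a + 135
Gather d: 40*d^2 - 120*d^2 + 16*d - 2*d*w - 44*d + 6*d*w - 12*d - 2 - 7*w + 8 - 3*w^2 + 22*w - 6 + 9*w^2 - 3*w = -80*d^2 + d*(4*w - 40) + 6*w^2 + 12*w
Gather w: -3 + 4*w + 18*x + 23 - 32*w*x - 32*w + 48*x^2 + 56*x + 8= w*(-32*x - 28) + 48*x^2 + 74*x + 28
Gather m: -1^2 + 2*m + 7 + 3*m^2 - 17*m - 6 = 3*m^2 - 15*m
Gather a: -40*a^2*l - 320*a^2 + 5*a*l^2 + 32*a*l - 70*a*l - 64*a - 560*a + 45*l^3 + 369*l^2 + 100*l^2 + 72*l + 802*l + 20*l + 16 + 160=a^2*(-40*l - 320) + a*(5*l^2 - 38*l - 624) + 45*l^3 + 469*l^2 + 894*l + 176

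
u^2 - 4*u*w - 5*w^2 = (u - 5*w)*(u + w)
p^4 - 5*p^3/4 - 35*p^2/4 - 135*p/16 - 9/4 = (p - 4)*(p + 1/2)*(p + 3/4)*(p + 3/2)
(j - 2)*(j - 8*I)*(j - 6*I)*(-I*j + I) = -I*j^4 - 14*j^3 + 3*I*j^3 + 42*j^2 + 46*I*j^2 - 28*j - 144*I*j + 96*I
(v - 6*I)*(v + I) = v^2 - 5*I*v + 6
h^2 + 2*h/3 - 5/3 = (h - 1)*(h + 5/3)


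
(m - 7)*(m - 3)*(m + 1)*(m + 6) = m^4 - 3*m^3 - 43*m^2 + 87*m + 126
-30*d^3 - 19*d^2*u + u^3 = (-5*d + u)*(2*d + u)*(3*d + u)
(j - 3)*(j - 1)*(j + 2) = j^3 - 2*j^2 - 5*j + 6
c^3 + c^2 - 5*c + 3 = (c - 1)^2*(c + 3)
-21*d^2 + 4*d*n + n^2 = (-3*d + n)*(7*d + n)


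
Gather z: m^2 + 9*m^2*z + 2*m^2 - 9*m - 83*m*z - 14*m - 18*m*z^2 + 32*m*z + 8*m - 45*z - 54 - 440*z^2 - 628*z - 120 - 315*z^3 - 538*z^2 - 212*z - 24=3*m^2 - 15*m - 315*z^3 + z^2*(-18*m - 978) + z*(9*m^2 - 51*m - 885) - 198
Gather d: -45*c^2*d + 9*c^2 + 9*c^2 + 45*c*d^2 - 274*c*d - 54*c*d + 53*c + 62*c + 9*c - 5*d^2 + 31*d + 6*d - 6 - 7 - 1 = 18*c^2 + 124*c + d^2*(45*c - 5) + d*(-45*c^2 - 328*c + 37) - 14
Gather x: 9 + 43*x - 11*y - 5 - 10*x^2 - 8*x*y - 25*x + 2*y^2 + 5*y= -10*x^2 + x*(18 - 8*y) + 2*y^2 - 6*y + 4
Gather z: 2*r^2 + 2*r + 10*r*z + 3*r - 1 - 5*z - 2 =2*r^2 + 5*r + z*(10*r - 5) - 3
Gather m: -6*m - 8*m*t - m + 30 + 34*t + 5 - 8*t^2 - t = m*(-8*t - 7) - 8*t^2 + 33*t + 35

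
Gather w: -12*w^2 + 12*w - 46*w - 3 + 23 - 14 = -12*w^2 - 34*w + 6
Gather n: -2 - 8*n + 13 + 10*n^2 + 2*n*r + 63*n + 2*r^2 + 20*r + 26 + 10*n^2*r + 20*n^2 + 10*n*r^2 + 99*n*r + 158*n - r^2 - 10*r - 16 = n^2*(10*r + 30) + n*(10*r^2 + 101*r + 213) + r^2 + 10*r + 21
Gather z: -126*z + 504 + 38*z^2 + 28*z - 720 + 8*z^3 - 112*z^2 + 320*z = 8*z^3 - 74*z^2 + 222*z - 216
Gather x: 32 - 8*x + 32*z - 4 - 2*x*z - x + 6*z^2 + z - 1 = x*(-2*z - 9) + 6*z^2 + 33*z + 27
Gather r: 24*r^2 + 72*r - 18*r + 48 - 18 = 24*r^2 + 54*r + 30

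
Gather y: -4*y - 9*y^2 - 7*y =-9*y^2 - 11*y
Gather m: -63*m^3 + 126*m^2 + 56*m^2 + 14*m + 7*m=-63*m^3 + 182*m^2 + 21*m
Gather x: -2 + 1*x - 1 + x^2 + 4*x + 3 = x^2 + 5*x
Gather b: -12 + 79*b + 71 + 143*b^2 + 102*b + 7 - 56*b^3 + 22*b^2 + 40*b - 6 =-56*b^3 + 165*b^2 + 221*b + 60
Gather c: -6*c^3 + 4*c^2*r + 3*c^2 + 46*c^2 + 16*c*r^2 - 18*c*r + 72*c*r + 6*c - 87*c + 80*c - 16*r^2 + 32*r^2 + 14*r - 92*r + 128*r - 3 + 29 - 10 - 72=-6*c^3 + c^2*(4*r + 49) + c*(16*r^2 + 54*r - 1) + 16*r^2 + 50*r - 56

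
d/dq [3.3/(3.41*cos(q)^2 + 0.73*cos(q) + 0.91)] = (22.506*cos(q) + 2.409)*sin(q)/(3.41*cos(q)^2 + 0.73*cos(q) + 0.91)^2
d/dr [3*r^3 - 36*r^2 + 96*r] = 9*r^2 - 72*r + 96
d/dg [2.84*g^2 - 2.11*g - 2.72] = 5.68*g - 2.11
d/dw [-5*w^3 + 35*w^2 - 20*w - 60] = -15*w^2 + 70*w - 20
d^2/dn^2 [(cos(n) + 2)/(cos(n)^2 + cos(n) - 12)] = (-9*(1 - cos(2*n))^2*cos(n)/4 - 7*(1 - cos(2*n))^2/4 - 281*cos(n)/2 - 56*cos(2*n) - 21*cos(3*n) + cos(5*n)/2 + 27)/((cos(n) - 3)^3*(cos(n) + 4)^3)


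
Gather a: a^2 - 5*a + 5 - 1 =a^2 - 5*a + 4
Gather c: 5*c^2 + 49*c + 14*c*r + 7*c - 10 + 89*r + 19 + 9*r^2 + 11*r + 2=5*c^2 + c*(14*r + 56) + 9*r^2 + 100*r + 11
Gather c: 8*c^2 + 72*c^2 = 80*c^2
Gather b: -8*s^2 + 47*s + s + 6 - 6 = -8*s^2 + 48*s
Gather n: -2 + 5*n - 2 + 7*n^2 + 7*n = 7*n^2 + 12*n - 4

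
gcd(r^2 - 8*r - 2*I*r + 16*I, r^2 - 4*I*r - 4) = r - 2*I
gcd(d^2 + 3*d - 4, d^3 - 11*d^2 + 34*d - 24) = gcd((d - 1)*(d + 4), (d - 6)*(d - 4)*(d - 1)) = d - 1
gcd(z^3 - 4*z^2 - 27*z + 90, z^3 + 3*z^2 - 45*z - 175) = z + 5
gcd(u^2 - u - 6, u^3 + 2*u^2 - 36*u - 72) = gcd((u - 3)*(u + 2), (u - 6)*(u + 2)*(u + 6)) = u + 2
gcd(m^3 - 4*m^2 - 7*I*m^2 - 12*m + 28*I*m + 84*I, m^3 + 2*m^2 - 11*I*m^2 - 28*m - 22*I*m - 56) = m^2 + m*(2 - 7*I) - 14*I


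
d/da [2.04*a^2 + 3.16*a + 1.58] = 4.08*a + 3.16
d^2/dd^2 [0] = 0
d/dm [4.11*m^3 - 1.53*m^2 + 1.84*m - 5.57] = 12.33*m^2 - 3.06*m + 1.84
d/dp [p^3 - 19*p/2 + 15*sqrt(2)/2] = 3*p^2 - 19/2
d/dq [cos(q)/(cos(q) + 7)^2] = (cos(q) - 7)*sin(q)/(cos(q) + 7)^3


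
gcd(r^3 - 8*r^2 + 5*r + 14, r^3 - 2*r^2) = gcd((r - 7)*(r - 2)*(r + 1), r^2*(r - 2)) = r - 2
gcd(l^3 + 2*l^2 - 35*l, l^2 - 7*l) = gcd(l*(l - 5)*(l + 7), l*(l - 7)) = l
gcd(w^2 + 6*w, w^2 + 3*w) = w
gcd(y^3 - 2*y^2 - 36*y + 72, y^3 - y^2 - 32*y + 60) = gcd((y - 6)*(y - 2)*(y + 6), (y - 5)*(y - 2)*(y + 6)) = y^2 + 4*y - 12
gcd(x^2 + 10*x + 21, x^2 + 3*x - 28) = x + 7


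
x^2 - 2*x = x*(x - 2)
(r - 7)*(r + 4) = r^2 - 3*r - 28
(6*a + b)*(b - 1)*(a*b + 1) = 6*a^2*b^2 - 6*a^2*b + a*b^3 - a*b^2 + 6*a*b - 6*a + b^2 - b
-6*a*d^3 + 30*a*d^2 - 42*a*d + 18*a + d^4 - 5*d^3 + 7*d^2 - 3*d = (-6*a + d)*(d - 3)*(d - 1)^2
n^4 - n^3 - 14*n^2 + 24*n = n*(n - 3)*(n - 2)*(n + 4)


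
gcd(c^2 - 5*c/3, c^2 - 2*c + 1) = 1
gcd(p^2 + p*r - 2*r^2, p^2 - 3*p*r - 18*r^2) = 1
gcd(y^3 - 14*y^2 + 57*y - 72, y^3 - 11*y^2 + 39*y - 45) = y^2 - 6*y + 9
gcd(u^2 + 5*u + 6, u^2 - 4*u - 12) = u + 2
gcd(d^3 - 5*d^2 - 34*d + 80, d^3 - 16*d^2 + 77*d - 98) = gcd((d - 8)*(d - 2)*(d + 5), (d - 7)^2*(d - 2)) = d - 2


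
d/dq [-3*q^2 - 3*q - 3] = -6*q - 3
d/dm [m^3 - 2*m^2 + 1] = m*(3*m - 4)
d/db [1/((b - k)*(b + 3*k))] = ((-b + k)*(b + 3*k) - (b - k)^2)/((b - k)^3*(b + 3*k)^2)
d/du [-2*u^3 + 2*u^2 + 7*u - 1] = -6*u^2 + 4*u + 7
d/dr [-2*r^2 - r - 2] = -4*r - 1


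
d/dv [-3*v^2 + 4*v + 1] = 4 - 6*v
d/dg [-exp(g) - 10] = -exp(g)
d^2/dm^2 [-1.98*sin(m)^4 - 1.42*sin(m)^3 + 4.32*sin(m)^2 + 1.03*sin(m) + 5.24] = 31.68*sin(m)^4 + 12.78*sin(m)^3 - 41.04*sin(m)^2 - 9.55*sin(m) + 8.64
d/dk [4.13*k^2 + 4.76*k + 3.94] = 8.26*k + 4.76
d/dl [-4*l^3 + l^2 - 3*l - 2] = -12*l^2 + 2*l - 3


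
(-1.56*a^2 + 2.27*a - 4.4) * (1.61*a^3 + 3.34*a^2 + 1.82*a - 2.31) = -2.5116*a^5 - 1.5557*a^4 - 2.3414*a^3 - 6.961*a^2 - 13.2517*a + 10.164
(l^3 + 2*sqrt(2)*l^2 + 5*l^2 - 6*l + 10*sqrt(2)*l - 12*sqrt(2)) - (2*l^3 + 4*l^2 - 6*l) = -l^3 + l^2 + 2*sqrt(2)*l^2 + 10*sqrt(2)*l - 12*sqrt(2)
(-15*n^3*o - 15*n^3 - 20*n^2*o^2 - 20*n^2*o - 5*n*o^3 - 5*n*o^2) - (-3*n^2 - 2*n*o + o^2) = -15*n^3*o - 15*n^3 - 20*n^2*o^2 - 20*n^2*o + 3*n^2 - 5*n*o^3 - 5*n*o^2 + 2*n*o - o^2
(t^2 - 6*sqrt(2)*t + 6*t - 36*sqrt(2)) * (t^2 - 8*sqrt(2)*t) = t^4 - 14*sqrt(2)*t^3 + 6*t^3 - 84*sqrt(2)*t^2 + 96*t^2 + 576*t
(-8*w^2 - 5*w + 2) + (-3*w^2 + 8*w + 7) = -11*w^2 + 3*w + 9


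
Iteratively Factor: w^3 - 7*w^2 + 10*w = (w - 5)*(w^2 - 2*w) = (w - 5)*(w - 2)*(w)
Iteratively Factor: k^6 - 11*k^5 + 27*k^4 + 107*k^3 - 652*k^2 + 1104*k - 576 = (k - 1)*(k^5 - 10*k^4 + 17*k^3 + 124*k^2 - 528*k + 576) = (k - 3)*(k - 1)*(k^4 - 7*k^3 - 4*k^2 + 112*k - 192) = (k - 4)*(k - 3)*(k - 1)*(k^3 - 3*k^2 - 16*k + 48) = (k - 4)*(k - 3)^2*(k - 1)*(k^2 - 16) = (k - 4)*(k - 3)^2*(k - 1)*(k + 4)*(k - 4)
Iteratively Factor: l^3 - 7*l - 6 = (l - 3)*(l^2 + 3*l + 2) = (l - 3)*(l + 2)*(l + 1)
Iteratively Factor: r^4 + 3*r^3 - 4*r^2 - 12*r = (r + 2)*(r^3 + r^2 - 6*r) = r*(r + 2)*(r^2 + r - 6) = r*(r - 2)*(r + 2)*(r + 3)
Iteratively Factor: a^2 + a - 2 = (a - 1)*(a + 2)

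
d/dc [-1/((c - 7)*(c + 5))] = 2*(c - 1)/((c - 7)^2*(c + 5)^2)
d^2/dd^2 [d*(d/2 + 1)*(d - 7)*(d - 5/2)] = 6*d^2 - 45*d/2 - 3/2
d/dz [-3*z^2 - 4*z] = -6*z - 4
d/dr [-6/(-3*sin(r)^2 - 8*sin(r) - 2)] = -12*(3*sin(r) + 4)*cos(r)/(3*sin(r)^2 + 8*sin(r) + 2)^2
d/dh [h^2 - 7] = 2*h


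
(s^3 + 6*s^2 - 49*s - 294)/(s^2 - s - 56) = (s^2 - s - 42)/(s - 8)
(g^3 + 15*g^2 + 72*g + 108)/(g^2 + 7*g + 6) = (g^2 + 9*g + 18)/(g + 1)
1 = 1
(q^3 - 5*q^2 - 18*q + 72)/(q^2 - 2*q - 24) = q - 3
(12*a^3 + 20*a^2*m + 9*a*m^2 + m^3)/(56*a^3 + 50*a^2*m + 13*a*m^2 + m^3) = (6*a^2 + 7*a*m + m^2)/(28*a^2 + 11*a*m + m^2)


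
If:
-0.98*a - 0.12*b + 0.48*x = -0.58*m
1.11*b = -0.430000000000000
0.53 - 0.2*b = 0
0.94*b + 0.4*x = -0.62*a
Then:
No Solution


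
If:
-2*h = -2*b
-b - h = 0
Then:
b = 0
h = 0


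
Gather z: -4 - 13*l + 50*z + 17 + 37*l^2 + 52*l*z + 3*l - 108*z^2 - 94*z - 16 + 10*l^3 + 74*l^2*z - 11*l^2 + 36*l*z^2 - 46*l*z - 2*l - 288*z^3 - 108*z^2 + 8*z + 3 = 10*l^3 + 26*l^2 - 12*l - 288*z^3 + z^2*(36*l - 216) + z*(74*l^2 + 6*l - 36)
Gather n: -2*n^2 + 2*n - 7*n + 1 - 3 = -2*n^2 - 5*n - 2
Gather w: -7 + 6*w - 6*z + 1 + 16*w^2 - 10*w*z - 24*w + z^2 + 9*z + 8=16*w^2 + w*(-10*z - 18) + z^2 + 3*z + 2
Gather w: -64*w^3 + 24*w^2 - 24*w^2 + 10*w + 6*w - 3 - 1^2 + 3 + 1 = -64*w^3 + 16*w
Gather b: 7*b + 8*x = 7*b + 8*x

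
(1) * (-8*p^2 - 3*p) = -8*p^2 - 3*p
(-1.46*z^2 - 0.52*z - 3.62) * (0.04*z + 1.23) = -0.0584*z^3 - 1.8166*z^2 - 0.7844*z - 4.4526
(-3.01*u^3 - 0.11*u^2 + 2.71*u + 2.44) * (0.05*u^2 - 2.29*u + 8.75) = -0.1505*u^5 + 6.8874*u^4 - 25.9501*u^3 - 7.0464*u^2 + 18.1249*u + 21.35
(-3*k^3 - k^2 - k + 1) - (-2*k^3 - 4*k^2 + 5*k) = -k^3 + 3*k^2 - 6*k + 1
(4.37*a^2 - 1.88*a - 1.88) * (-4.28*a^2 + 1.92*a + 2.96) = -18.7036*a^4 + 16.4368*a^3 + 17.372*a^2 - 9.1744*a - 5.5648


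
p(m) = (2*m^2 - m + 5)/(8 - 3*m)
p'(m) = (4*m - 1)/(8 - 3*m) + 3*(2*m^2 - m + 5)/(8 - 3*m)^2 = (-6*m^2 + 32*m + 7)/(9*m^2 - 48*m + 64)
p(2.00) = 5.50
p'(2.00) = 11.75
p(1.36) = 1.87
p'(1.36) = 2.57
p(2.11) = 7.06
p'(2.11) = 17.14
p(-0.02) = 0.62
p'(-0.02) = 0.10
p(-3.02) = 1.54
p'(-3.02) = -0.50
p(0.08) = 0.64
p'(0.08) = 0.16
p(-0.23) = 0.61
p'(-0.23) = -0.01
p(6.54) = -7.23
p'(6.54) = -0.30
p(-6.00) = 3.19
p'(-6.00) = -0.59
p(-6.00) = 3.19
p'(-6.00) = -0.59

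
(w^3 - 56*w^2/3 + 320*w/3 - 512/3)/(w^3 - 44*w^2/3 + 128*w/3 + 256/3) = (3*w - 8)/(3*w + 4)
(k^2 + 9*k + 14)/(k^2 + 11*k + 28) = (k + 2)/(k + 4)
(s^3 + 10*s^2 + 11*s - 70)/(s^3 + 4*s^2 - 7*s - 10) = (s + 7)/(s + 1)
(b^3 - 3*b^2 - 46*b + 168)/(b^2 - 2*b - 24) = (b^2 + 3*b - 28)/(b + 4)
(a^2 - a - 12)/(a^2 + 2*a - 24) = (a + 3)/(a + 6)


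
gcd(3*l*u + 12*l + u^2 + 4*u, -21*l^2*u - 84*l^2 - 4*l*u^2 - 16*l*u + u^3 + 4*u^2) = 3*l*u + 12*l + u^2 + 4*u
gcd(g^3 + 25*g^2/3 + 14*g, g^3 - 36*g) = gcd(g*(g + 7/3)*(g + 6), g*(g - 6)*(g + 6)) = g^2 + 6*g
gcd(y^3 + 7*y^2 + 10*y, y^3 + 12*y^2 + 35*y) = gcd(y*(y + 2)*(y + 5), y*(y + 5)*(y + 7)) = y^2 + 5*y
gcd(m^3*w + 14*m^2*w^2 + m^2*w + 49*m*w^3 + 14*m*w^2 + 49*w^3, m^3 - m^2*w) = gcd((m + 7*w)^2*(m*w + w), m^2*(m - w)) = 1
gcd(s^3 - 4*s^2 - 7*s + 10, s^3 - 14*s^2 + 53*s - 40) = s^2 - 6*s + 5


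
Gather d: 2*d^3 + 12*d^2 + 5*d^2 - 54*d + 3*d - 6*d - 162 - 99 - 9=2*d^3 + 17*d^2 - 57*d - 270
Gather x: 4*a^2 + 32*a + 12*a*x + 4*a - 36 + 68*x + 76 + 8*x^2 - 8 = 4*a^2 + 36*a + 8*x^2 + x*(12*a + 68) + 32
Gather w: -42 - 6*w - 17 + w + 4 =-5*w - 55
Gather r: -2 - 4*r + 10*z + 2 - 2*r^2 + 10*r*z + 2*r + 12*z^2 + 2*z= -2*r^2 + r*(10*z - 2) + 12*z^2 + 12*z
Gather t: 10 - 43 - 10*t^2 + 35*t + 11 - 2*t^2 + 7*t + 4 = -12*t^2 + 42*t - 18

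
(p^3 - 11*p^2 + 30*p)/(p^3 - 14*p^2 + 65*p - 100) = p*(p - 6)/(p^2 - 9*p + 20)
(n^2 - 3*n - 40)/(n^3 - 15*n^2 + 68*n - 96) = (n + 5)/(n^2 - 7*n + 12)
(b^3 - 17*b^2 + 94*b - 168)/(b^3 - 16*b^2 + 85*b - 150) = (b^2 - 11*b + 28)/(b^2 - 10*b + 25)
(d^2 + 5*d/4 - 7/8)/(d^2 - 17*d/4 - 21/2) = (d - 1/2)/(d - 6)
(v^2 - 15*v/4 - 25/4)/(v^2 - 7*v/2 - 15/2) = (4*v + 5)/(2*(2*v + 3))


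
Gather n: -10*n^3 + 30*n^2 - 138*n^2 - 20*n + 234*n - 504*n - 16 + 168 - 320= -10*n^3 - 108*n^2 - 290*n - 168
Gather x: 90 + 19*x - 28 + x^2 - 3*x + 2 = x^2 + 16*x + 64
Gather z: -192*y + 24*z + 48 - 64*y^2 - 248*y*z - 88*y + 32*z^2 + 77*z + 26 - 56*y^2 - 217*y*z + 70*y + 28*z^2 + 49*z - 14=-120*y^2 - 210*y + 60*z^2 + z*(150 - 465*y) + 60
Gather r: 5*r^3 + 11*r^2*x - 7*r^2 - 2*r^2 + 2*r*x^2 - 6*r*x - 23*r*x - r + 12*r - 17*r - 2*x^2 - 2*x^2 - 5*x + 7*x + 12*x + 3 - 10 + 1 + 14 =5*r^3 + r^2*(11*x - 9) + r*(2*x^2 - 29*x - 6) - 4*x^2 + 14*x + 8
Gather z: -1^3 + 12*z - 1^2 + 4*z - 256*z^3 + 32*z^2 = -256*z^3 + 32*z^2 + 16*z - 2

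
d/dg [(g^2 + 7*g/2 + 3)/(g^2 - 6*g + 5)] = (-19*g^2 + 8*g + 71)/(2*(g^4 - 12*g^3 + 46*g^2 - 60*g + 25))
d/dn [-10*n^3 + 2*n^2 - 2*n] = -30*n^2 + 4*n - 2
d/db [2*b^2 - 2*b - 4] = 4*b - 2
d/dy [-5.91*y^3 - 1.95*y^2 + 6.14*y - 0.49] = -17.73*y^2 - 3.9*y + 6.14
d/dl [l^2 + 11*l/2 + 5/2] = 2*l + 11/2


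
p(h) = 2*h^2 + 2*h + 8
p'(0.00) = 2.00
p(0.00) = 8.00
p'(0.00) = 2.00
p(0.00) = 8.00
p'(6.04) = 26.16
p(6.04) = 93.04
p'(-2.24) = -6.96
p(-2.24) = 13.56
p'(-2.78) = -9.12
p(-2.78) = 17.90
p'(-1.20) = -2.80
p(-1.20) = 8.48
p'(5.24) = 22.96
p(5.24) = 73.40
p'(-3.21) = -10.84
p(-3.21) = 22.19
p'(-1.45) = -3.80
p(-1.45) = 9.30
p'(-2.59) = -8.36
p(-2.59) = 16.24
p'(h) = 4*h + 2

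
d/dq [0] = 0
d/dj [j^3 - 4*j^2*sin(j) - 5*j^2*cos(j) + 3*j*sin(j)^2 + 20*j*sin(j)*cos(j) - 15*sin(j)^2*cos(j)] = 5*j^2*sin(j) - 4*j^2*cos(j) + 3*j^2 - 8*j*sin(j) + 3*j*sin(2*j) - 10*j*cos(j) + 20*j*cos(2*j) + 15*sin(j)/4 + 10*sin(2*j) - 45*sin(3*j)/4 - 3*cos(2*j)/2 + 3/2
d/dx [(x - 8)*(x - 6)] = 2*x - 14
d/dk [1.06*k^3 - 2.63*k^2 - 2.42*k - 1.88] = 3.18*k^2 - 5.26*k - 2.42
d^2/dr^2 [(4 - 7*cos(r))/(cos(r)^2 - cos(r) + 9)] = (-63*sin(r)^4*cos(r) + 9*sin(r)^4 + 209*sin(r)^2 - 1193*cos(r)/2 + 81*cos(3*r) + 7*cos(5*r)/2 - 28)/(sin(r)^2 + cos(r) - 10)^3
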